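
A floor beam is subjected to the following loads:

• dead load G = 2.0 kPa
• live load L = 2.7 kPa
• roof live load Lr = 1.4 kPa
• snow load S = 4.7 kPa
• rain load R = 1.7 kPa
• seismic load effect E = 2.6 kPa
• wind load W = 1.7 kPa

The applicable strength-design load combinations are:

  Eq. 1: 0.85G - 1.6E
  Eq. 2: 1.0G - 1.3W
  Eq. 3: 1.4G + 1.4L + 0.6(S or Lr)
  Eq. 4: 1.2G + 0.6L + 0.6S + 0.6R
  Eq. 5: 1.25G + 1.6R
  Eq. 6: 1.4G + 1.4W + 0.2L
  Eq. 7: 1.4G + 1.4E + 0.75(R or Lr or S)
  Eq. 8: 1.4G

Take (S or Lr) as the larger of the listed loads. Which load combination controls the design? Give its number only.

(S or Lr) → S = 4.7 kPa; (R or Lr or S) → S = 4.7 kPa.
Eq. 1: 0.85(2.0) - 1.6(2.6) = 1.7 - 4.2 = -2.5
Eq. 2: 1.0(2.0) - 1.3(1.7) = 2.0 - 2.2 = -0.2
Eq. 3: 1.4(2.0) + 1.4(2.7) + 0.6(4.7) = 2.8 + 3.8 + 2.8 = 9.4
Eq. 4: 1.2(2.0) + 0.6(2.7) + 0.6(4.7) + 0.6(1.7) = 7.9
Eq. 5: 1.25(2.0) + 1.6(1.7) = 2.5 + 2.7 = 5.2
Eq. 6: 1.4(2.0) + 1.4(1.7) + 0.2(2.7) = 2.8 + 2.4 + 0.5 = 5.7
Eq. 7: 1.4(2.0) + 1.4(2.6) + 0.75(4.7) = 10.0
Eq. 8: 1.4(2.0) = 2.8
The largest value is 10.0 kPa from combination 7.

Combination 7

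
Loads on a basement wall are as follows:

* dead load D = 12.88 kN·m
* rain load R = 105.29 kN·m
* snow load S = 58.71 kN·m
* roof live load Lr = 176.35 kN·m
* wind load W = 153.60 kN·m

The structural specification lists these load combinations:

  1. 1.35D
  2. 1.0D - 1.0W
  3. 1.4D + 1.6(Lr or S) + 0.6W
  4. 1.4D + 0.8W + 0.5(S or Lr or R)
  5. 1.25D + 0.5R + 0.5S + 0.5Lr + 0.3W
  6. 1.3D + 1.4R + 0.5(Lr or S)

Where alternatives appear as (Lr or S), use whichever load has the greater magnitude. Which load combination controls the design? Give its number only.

Combination 3

(Lr or S) → Lr = 176.35 kN·m; (S or Lr or R) → Lr = 176.35 kN·m.
1. 1.35(12.88) = 17.39
2. 1.0(12.88) - 1.0(153.60) = -140.72
3. 1.4(12.88) + 1.6(176.35) + 0.6(153.60) = 392.35
4. 1.4(12.88) + 0.8(153.60) + 0.5(176.35) = 229.09
5. 1.25(12.88) + 0.5(105.29) + 0.5(58.71) + 0.5(176.35) + 0.3(153.60) = 232.36
6. 1.3(12.88) + 1.4(105.29) + 0.5(176.35) = 252.33
The largest value is 392.35 kN·m from combination 3.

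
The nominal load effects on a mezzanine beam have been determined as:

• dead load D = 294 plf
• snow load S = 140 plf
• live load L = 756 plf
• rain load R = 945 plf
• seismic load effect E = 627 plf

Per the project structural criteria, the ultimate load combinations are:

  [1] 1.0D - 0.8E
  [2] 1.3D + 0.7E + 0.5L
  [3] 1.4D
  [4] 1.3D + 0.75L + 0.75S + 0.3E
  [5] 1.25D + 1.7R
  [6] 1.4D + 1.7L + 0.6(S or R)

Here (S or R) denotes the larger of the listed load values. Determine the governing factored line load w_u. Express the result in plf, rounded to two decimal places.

(S or R) → R = 945 plf.
[1] 1.0(294) - 0.8(627) = 294.00 - 501.60 = -207.60
[2] 1.3(294) + 0.7(627) + 0.5(756) = 382.20 + 438.90 + 378.00 = 1199.10
[3] 1.4(294) = 411.60
[4] 1.3(294) + 0.75(756) + 0.75(140) + 0.3(627) = 382.20 + 567.00 + 105.00 + 188.10 = 1242.30
[5] 1.25(294) + 1.7(945) = 367.50 + 1606.50 = 1974.00
[6] 1.4(294) + 1.7(756) + 0.6(945) = 411.60 + 1285.20 + 567.00 = 2263.80
The controlling combination is 6, giving 2263.80 plf.

2263.80 plf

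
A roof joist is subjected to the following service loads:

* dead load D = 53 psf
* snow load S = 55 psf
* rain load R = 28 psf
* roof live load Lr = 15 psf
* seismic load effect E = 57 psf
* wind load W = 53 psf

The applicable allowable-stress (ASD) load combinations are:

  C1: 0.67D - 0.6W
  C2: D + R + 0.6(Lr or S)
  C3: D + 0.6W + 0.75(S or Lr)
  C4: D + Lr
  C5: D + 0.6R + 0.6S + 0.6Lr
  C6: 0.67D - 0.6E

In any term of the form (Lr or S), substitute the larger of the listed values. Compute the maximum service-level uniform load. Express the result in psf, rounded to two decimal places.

(Lr or S) → S = 55 psf; (S or Lr) → S = 55 psf.
C1: 0.67(53) - 0.6(53) = 3.71
C2: 1.0(53) + 1.0(28) + 0.6(55) = 114.00
C3: 1.0(53) + 0.6(53) + 0.75(55) = 126.05
C4: 1.0(53) + 1.0(15) = 68.00
C5: 1.0(53) + 0.6(28) + 0.6(55) + 0.6(15) = 111.80
C6: 0.67(53) - 0.6(57) = 1.31
Combination 3 governs: q = 126.05 psf.

126.05 psf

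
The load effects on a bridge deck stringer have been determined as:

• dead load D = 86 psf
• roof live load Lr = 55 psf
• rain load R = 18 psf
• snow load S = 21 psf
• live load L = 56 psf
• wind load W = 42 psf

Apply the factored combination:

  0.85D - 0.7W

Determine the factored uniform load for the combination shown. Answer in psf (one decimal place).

43.7 psf

0.85(86) - 0.7(42) = 43.7
q_u = 43.7 psf.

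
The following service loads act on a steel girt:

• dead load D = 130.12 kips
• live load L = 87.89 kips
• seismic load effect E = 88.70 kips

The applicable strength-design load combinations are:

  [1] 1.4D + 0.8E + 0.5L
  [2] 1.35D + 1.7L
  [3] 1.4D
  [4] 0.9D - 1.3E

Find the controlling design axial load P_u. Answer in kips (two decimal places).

325.08 kips

[1] 1.4(130.12) + 0.8(88.70) + 0.5(87.89) = 297.07
[2] 1.35(130.12) + 1.7(87.89) = 325.08
[3] 1.4(130.12) = 182.17
[4] 0.9(130.12) - 1.3(88.70) = 117.11 - 115.31 = 1.80
Combination 2 governs: P_u = 325.08 kips.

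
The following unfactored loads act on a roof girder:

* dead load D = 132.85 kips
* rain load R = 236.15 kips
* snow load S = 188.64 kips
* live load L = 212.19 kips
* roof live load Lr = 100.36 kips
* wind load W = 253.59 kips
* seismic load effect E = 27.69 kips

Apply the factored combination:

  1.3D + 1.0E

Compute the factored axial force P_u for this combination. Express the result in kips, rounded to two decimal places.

1.3(132.85) + 1.0(27.69) = 172.71 + 27.69 = 200.40
P_u = 200.40 kips.

200.40 kips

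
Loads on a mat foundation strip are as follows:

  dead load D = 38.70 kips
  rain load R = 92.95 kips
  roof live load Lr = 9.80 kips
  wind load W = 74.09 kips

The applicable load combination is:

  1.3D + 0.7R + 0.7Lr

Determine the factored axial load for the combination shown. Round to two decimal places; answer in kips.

1.3(38.70) + 0.7(92.95) + 0.7(9.80) = 50.31 + 65.07 + 6.86 = 122.24
P_u = 122.24 kips.

122.24 kips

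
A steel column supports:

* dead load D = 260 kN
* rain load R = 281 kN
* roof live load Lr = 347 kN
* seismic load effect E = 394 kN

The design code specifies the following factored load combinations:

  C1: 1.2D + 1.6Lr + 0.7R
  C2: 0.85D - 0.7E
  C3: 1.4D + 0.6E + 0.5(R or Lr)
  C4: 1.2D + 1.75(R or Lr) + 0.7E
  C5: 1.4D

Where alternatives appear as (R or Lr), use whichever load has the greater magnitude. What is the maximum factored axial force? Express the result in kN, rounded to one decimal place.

(R or Lr) → Lr = 347 kN.
C1: 1.2(260) + 1.6(347) + 0.7(281) = 312.0 + 555.2 + 196.7 = 1063.9
C2: 0.85(260) - 0.7(394) = 221.0 - 275.8 = -54.8
C3: 1.4(260) + 0.6(394) + 0.5(347) = 364.0 + 236.4 + 173.5 = 773.9
C4: 1.2(260) + 1.75(347) + 0.7(394) = 312.0 + 607.3 + 275.8 = 1195.1
C5: 1.4(260) = 364.0
Maximum is from combination 4.

1195.1 kN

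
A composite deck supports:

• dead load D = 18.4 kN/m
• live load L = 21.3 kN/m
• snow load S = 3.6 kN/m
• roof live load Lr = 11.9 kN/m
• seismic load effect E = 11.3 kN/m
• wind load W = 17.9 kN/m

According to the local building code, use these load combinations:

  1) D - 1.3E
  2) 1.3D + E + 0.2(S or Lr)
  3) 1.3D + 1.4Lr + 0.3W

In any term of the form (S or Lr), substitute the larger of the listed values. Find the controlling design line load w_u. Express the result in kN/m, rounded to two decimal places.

(S or Lr) → Lr = 11.9 kN/m.
1) 1.0(18.4) - 1.3(11.3) = 18.40 - 14.69 = 3.71
2) 1.3(18.4) + 1.0(11.3) + 0.2(11.9) = 23.92 + 11.30 + 2.38 = 37.60
3) 1.3(18.4) + 1.4(11.9) + 0.3(17.9) = 23.92 + 16.66 + 5.37 = 45.95
Combination 3 governs: w_u = 45.95 kN/m.

45.95 kN/m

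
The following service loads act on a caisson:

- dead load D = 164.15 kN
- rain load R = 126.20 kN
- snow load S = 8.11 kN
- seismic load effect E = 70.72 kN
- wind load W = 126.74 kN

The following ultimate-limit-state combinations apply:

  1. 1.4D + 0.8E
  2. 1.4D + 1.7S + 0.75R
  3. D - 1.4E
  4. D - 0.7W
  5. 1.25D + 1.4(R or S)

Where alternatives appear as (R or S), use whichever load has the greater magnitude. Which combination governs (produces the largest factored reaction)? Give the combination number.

(R or S) → R = 126.20 kN.
1. 1.4(164.15) + 0.8(70.72) = 286.39
2. 1.4(164.15) + 1.7(8.11) + 0.75(126.20) = 338.25
3. 1.0(164.15) - 1.4(70.72) = 65.14
4. 1.0(164.15) - 0.7(126.74) = 75.43
5. 1.25(164.15) + 1.4(126.20) = 381.87
The largest value is 381.87 kN from combination 5.

Combination 5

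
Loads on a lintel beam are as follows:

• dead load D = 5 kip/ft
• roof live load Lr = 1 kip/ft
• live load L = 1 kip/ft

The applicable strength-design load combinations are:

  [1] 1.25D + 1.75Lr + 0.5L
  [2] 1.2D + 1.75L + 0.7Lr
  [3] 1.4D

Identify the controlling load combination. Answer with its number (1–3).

Combination 1

[1] 1.25(5) + 1.75(1) + 0.5(1) = 6.25 + 1.75 + 0.50 = 8.50
[2] 1.2(5) + 1.75(1) + 0.7(1) = 6.00 + 1.75 + 0.70 = 8.45
[3] 1.4(5) = 7.00
The largest value is 8.50 kip/ft from combination 1.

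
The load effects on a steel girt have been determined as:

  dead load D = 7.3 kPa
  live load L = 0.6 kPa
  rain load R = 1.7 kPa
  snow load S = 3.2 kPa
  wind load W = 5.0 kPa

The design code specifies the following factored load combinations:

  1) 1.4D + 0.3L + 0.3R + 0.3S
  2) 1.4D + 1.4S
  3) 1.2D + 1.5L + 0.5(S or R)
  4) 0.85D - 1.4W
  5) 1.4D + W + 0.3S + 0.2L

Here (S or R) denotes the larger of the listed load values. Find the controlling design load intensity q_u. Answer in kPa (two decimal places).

(S or R) → S = 3.2 kPa.
1) 1.4(7.3) + 0.3(0.6) + 0.3(1.7) + 0.3(3.2) = 10.22 + 0.18 + 0.51 + 0.96 = 11.87
2) 1.4(7.3) + 1.4(3.2) = 10.22 + 4.48 = 14.70
3) 1.2(7.3) + 1.5(0.6) + 0.5(3.2) = 8.76 + 0.90 + 1.60 = 11.26
4) 0.85(7.3) - 1.4(5.0) = -0.80
5) 1.4(7.3) + 1.0(5.0) + 0.3(3.2) + 0.2(0.6) = 10.22 + 5.00 + 0.96 + 0.12 = 16.30
The controlling combination is 5, giving 16.30 kPa.

16.30 kPa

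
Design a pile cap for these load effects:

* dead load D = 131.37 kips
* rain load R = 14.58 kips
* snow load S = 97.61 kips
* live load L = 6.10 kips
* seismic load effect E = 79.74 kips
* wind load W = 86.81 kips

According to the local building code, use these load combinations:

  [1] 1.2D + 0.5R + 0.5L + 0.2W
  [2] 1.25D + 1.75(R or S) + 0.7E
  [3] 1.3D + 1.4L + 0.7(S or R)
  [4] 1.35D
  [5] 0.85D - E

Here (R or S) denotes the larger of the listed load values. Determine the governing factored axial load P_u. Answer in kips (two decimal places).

(R or S) → S = 97.61 kips; (S or R) → S = 97.61 kips.
[1] 1.2(131.37) + 0.5(14.58) + 0.5(6.10) + 0.2(86.81) = 185.35
[2] 1.25(131.37) + 1.75(97.61) + 0.7(79.74) = 164.21 + 170.82 + 55.82 = 390.85
[3] 1.3(131.37) + 1.4(6.10) + 0.7(97.61) = 170.78 + 8.54 + 68.33 = 247.65
[4] 1.35(131.37) = 177.35
[5] 0.85(131.37) - 1.0(79.74) = 111.66 - 79.74 = 31.92
Combination 2 governs: P_u = 390.85 kips.

390.85 kips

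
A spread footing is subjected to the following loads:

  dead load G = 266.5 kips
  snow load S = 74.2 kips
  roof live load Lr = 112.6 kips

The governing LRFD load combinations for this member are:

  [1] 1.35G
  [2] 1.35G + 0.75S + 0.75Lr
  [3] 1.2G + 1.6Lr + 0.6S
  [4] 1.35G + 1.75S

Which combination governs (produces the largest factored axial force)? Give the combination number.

Combination 3

[1] 1.35(266.5) = 359.78
[2] 1.35(266.5) + 0.75(74.2) + 0.75(112.6) = 359.78 + 55.65 + 84.45 = 499.88
[3] 1.2(266.5) + 1.6(112.6) + 0.6(74.2) = 319.80 + 180.16 + 44.52 = 544.48
[4] 1.35(266.5) + 1.75(74.2) = 359.78 + 129.85 = 489.63
The largest value is 544.48 kips from combination 3.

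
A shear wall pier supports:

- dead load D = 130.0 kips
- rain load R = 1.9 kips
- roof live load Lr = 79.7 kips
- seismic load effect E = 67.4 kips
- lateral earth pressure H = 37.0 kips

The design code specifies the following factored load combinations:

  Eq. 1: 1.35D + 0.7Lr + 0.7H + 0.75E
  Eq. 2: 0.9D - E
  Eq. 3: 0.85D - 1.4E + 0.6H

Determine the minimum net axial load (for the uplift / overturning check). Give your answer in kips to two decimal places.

38.34 kips

Eq. 1: 1.35(130.0) + 0.7(79.7) + 0.7(37.0) + 0.75(67.4) = 307.74
Eq. 2: 0.9(130.0) - 1.0(67.4) = 49.60
Eq. 3: 0.85(130.0) - 1.4(67.4) + 0.6(37.0) = 38.34
Combination 3 gives the minimum: 38.34 kips.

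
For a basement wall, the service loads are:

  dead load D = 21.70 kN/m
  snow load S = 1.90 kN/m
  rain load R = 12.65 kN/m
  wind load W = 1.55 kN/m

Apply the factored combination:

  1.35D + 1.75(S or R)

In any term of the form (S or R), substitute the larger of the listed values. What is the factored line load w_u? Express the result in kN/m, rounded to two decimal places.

51.43 kN/m

(S or R) → R = 12.65 kN/m.
1.35(21.70) + 1.75(12.65) = 51.43
w_u = 51.43 kN/m.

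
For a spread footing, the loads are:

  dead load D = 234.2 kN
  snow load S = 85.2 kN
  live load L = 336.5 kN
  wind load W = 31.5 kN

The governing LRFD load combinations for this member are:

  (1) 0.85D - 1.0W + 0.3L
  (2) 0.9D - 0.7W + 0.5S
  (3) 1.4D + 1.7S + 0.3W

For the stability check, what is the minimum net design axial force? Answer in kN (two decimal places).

231.33 kN

(1) 0.85(234.2) - 1.0(31.5) + 0.3(336.5) = 199.07 - 31.50 + 100.95 = 268.52
(2) 0.9(234.2) - 0.7(31.5) + 0.5(85.2) = 210.78 - 22.05 + 42.60 = 231.33
(3) 1.4(234.2) + 1.7(85.2) + 0.3(31.5) = 327.88 + 144.84 + 9.45 = 482.17
Combination 2 gives the minimum: 231.33 kN.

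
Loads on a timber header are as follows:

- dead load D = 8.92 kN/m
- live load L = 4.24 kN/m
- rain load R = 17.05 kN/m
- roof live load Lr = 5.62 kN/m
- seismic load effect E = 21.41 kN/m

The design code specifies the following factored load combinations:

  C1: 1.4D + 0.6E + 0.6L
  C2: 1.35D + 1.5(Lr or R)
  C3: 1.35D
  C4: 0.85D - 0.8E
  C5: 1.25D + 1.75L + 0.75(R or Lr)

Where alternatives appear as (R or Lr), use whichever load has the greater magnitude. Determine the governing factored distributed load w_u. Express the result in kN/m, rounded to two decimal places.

37.62 kN/m

(Lr or R) → R = 17.05 kN/m; (R or Lr) → R = 17.05 kN/m.
C1: 1.4(8.92) + 0.6(21.41) + 0.6(4.24) = 27.88
C2: 1.35(8.92) + 1.5(17.05) = 37.62
C3: 1.35(8.92) = 12.04
C4: 0.85(8.92) - 0.8(21.41) = -9.55
C5: 1.25(8.92) + 1.75(4.24) + 0.75(17.05) = 31.36
The controlling combination is 2, giving 37.62 kN/m.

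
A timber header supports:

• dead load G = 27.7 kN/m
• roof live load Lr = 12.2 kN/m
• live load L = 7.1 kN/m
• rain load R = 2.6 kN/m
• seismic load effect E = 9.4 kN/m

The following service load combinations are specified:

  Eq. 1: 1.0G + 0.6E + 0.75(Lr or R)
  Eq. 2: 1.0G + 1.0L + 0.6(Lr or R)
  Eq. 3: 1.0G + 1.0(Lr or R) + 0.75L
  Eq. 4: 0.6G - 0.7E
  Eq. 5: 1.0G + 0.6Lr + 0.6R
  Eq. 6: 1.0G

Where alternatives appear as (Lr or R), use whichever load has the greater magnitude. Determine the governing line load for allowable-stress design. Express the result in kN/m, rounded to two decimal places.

45.23 kN/m

(Lr or R) → Lr = 12.2 kN/m.
Eq. 1: 1.0(27.7) + 0.6(9.4) + 0.75(12.2) = 27.70 + 5.64 + 9.15 = 42.49
Eq. 2: 1.0(27.7) + 1.0(7.1) + 0.6(12.2) = 27.70 + 7.10 + 7.32 = 42.12
Eq. 3: 1.0(27.7) + 1.0(12.2) + 0.75(7.1) = 27.70 + 12.20 + 5.33 = 45.23
Eq. 4: 0.6(27.7) - 0.7(9.4) = 16.62 - 6.58 = 10.04
Eq. 5: 1.0(27.7) + 0.6(12.2) + 0.6(2.6) = 27.70 + 7.32 + 1.56 = 36.58
Eq. 6: 1.0(27.7) = 27.70
Combination 3 governs: w = 45.23 kN/m.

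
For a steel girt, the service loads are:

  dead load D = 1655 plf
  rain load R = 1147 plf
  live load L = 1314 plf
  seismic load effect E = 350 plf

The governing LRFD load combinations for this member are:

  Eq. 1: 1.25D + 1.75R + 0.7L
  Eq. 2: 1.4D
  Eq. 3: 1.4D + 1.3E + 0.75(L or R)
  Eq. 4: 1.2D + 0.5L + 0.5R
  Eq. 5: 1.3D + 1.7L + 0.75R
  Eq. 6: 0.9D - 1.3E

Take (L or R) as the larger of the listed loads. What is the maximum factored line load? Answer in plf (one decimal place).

(L or R) → L = 1314 plf.
Eq. 1: 1.25(1655) + 1.75(1147) + 0.7(1314) = 4995.8
Eq. 2: 1.4(1655) = 2317.0
Eq. 3: 1.4(1655) + 1.3(350) + 0.75(1314) = 2317.0 + 455.0 + 985.5 = 3757.5
Eq. 4: 1.2(1655) + 0.5(1314) + 0.5(1147) = 1986.0 + 657.0 + 573.5 = 3216.5
Eq. 5: 1.3(1655) + 1.7(1314) + 0.75(1147) = 2151.5 + 2233.8 + 860.3 = 5245.6
Eq. 6: 0.9(1655) - 1.3(350) = 1489.5 - 455.0 = 1034.5
Maximum is from combination 5.

5245.6 plf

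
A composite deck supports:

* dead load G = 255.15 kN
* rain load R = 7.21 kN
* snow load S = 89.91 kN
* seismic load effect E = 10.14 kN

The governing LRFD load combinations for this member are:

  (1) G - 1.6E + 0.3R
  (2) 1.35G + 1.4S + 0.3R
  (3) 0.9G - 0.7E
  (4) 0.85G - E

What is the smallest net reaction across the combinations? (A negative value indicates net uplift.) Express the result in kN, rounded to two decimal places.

206.74 kN

(1) 1.0(255.15) - 1.6(10.14) + 0.3(7.21) = 255.15 - 16.22 + 2.16 = 241.09
(2) 1.35(255.15) + 1.4(89.91) + 0.3(7.21) = 472.49
(3) 0.9(255.15) - 0.7(10.14) = 229.64 - 7.10 = 222.54
(4) 0.85(255.15) - 1.0(10.14) = 216.88 - 10.14 = 206.74
Combination 4 gives the minimum: 206.74 kN.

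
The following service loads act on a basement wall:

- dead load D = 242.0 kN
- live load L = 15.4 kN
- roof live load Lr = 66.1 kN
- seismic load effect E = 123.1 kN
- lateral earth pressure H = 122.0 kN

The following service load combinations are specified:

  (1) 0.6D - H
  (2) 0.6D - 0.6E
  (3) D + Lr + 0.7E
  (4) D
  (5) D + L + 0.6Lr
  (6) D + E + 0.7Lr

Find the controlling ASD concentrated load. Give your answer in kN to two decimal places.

(1) 0.6(242.0) - 1.0(122.0) = 145.20 - 122.00 = 23.20
(2) 0.6(242.0) - 0.6(123.1) = 145.20 - 73.86 = 71.34
(3) 1.0(242.0) + 1.0(66.1) + 0.7(123.1) = 242.00 + 66.10 + 86.17 = 394.27
(4) 1.0(242.0) = 242.00
(5) 1.0(242.0) + 1.0(15.4) + 0.6(66.1) = 242.00 + 15.40 + 39.66 = 297.06
(6) 1.0(242.0) + 1.0(123.1) + 0.7(66.1) = 242.00 + 123.10 + 46.27 = 411.37
The controlling combination is 6, giving 411.37 kN.

411.37 kN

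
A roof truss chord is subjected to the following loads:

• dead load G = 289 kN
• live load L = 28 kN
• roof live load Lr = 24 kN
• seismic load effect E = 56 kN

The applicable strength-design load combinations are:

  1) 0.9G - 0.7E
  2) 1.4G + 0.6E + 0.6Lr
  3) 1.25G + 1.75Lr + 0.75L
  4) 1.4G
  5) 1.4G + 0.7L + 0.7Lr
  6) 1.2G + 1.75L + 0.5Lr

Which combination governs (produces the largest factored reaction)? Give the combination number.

1) 0.9(289) - 0.7(56) = 260.10 - 39.20 = 220.90
2) 1.4(289) + 0.6(56) + 0.6(24) = 404.60 + 33.60 + 14.40 = 452.60
3) 1.25(289) + 1.75(24) + 0.75(28) = 361.25 + 42.00 + 21.00 = 424.25
4) 1.4(289) = 404.60
5) 1.4(289) + 0.7(28) + 0.7(24) = 404.60 + 19.60 + 16.80 = 441.00
6) 1.2(289) + 1.75(28) + 0.5(24) = 346.80 + 49.00 + 12.00 = 407.80
The largest value is 452.60 kN from combination 2.

Combination 2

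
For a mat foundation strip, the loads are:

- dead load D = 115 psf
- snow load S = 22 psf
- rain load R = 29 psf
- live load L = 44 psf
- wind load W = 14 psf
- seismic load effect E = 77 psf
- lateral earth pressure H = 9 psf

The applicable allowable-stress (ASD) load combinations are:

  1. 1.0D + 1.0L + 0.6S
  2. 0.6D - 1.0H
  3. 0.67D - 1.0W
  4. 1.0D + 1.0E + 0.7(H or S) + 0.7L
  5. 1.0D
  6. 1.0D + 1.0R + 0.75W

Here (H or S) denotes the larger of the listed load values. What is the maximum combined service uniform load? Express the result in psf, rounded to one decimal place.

238.2 psf

(H or S) → S = 22 psf.
1. 1.0(115) + 1.0(44) + 0.6(22) = 172.2
2. 0.6(115) - 1.0(9) = 60.0
3. 0.67(115) - 1.0(14) = 63.1
4. 1.0(115) + 1.0(77) + 0.7(22) + 0.7(44) = 238.2
5. 1.0(115) = 115.0
6. 1.0(115) + 1.0(29) + 0.75(14) = 154.5
The controlling combination is 4, giving 238.2 psf.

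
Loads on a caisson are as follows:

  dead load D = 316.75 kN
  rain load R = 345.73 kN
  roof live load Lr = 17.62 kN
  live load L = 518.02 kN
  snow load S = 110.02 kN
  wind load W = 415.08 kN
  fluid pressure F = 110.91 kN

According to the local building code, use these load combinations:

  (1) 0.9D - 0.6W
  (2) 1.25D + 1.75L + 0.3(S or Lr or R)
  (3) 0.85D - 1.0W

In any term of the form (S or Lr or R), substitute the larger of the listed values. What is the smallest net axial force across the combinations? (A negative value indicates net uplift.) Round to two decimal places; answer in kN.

-145.84 kN

(S or Lr or R) → R = 345.73 kN.
(1) 0.9(316.75) - 0.6(415.08) = 285.08 - 249.05 = 36.03
(2) 1.25(316.75) + 1.75(518.02) + 0.3(345.73) = 1406.19
(3) 0.85(316.75) - 1.0(415.08) = 269.24 - 415.08 = -145.84
Combination 3 gives the minimum: -145.84 kN.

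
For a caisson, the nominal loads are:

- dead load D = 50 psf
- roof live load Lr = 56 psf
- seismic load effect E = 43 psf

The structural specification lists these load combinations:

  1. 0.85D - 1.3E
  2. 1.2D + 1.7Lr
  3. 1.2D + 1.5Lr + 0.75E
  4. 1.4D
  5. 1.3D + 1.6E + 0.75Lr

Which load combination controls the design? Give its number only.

1. 0.85(50) - 1.3(43) = 42.50 - 55.90 = -13.40
2. 1.2(50) + 1.7(56) = 60.00 + 95.20 = 155.20
3. 1.2(50) + 1.5(56) + 0.75(43) = 60.00 + 84.00 + 32.25 = 176.25
4. 1.4(50) = 70.00
5. 1.3(50) + 1.6(43) + 0.75(56) = 65.00 + 68.80 + 42.00 = 175.80
The largest value is 176.25 psf from combination 3.

Combination 3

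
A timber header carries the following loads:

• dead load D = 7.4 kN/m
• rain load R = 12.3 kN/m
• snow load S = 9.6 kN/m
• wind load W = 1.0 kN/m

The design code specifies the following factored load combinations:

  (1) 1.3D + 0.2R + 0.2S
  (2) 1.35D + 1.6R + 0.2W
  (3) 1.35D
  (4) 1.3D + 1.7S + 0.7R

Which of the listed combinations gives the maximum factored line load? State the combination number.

(1) 1.3(7.4) + 0.2(12.3) + 0.2(9.6) = 14.00
(2) 1.35(7.4) + 1.6(12.3) + 0.2(1.0) = 29.87
(3) 1.35(7.4) = 9.99
(4) 1.3(7.4) + 1.7(9.6) + 0.7(12.3) = 34.55
The largest value is 34.55 kN/m from combination 4.

Combination 4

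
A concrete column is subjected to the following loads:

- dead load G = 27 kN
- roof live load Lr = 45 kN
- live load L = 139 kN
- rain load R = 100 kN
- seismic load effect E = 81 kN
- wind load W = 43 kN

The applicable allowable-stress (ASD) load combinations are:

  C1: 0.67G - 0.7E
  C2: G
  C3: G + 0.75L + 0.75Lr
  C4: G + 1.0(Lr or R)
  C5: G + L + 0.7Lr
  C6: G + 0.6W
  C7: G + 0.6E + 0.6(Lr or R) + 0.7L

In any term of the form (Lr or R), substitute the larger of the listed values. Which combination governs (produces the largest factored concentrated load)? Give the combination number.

Combination 7

(Lr or R) → R = 100 kN.
C1: 0.67(27) - 0.7(81) = 18.09 - 56.70 = -38.61
C2: 1.0(27) = 27.00
C3: 1.0(27) + 0.75(139) + 0.75(45) = 27.00 + 104.25 + 33.75 = 165.00
C4: 1.0(27) + 1.0(100) = 27.00 + 100.00 = 127.00
C5: 1.0(27) + 1.0(139) + 0.7(45) = 27.00 + 139.00 + 31.50 = 197.50
C6: 1.0(27) + 0.6(43) = 27.00 + 25.80 = 52.80
C7: 1.0(27) + 0.6(81) + 0.6(100) + 0.7(139) = 27.00 + 48.60 + 60.00 + 97.30 = 232.90
The largest value is 232.90 kN from combination 7.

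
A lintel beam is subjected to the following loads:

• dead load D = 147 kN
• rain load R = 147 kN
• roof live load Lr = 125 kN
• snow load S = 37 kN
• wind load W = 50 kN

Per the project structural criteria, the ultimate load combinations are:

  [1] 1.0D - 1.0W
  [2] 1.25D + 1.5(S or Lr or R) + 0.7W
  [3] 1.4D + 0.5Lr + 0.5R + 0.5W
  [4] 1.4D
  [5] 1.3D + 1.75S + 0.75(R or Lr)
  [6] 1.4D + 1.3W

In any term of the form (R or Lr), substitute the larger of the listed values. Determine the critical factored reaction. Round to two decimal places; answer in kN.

439.25 kN

(S or Lr or R) → R = 147 kN; (R or Lr) → R = 147 kN.
[1] 1.0(147) - 1.0(50) = 97.00
[2] 1.25(147) + 1.5(147) + 0.7(50) = 439.25
[3] 1.4(147) + 0.5(125) + 0.5(147) + 0.5(50) = 366.80
[4] 1.4(147) = 205.80
[5] 1.3(147) + 1.75(37) + 0.75(147) = 366.10
[6] 1.4(147) + 1.3(50) = 270.80
Maximum is from combination 2.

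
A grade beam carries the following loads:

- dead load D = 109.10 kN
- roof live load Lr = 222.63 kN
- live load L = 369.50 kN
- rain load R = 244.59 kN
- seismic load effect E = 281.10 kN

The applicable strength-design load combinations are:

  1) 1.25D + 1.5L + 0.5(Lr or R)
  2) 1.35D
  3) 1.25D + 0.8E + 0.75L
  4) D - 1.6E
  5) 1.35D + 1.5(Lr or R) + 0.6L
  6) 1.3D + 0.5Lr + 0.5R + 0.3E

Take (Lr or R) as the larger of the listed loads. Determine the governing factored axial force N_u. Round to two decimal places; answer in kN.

(Lr or R) → R = 244.59 kN.
1) 1.25(109.10) + 1.5(369.50) + 0.5(244.59) = 812.92
2) 1.35(109.10) = 147.29
3) 1.25(109.10) + 0.8(281.10) + 0.75(369.50) = 638.38
4) 1.0(109.10) - 1.6(281.10) = 109.10 - 449.76 = -340.66
5) 1.35(109.10) + 1.5(244.59) + 0.6(369.50) = 735.87
6) 1.3(109.10) + 0.5(222.63) + 0.5(244.59) + 0.3(281.10) = 459.77
The controlling combination is 1, giving 812.92 kN.

812.92 kN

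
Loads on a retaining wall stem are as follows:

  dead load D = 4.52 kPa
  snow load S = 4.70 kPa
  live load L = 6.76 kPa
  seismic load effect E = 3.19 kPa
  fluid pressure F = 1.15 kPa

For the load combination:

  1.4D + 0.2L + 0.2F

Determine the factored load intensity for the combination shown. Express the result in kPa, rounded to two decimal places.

7.91 kPa

1.4(4.52) + 0.2(6.76) + 0.2(1.15) = 7.91
q_u = 7.91 kPa.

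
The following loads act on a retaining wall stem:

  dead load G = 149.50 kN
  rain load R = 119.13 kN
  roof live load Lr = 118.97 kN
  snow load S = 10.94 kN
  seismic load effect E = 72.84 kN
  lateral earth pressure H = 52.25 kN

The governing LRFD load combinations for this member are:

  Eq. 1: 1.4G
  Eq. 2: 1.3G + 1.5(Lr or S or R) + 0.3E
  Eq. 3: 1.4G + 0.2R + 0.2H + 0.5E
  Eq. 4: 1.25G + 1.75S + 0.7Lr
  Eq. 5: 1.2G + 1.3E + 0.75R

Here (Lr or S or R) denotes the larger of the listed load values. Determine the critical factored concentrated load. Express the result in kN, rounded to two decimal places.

394.90 kN

(Lr or S or R) → R = 119.13 kN.
Eq. 1: 1.4(149.50) = 209.30
Eq. 2: 1.3(149.50) + 1.5(119.13) + 0.3(72.84) = 194.35 + 178.70 + 21.85 = 394.90
Eq. 3: 1.4(149.50) + 0.2(119.13) + 0.2(52.25) + 0.5(72.84) = 209.30 + 23.83 + 10.45 + 36.42 = 280.00
Eq. 4: 1.25(149.50) + 1.75(10.94) + 0.7(118.97) = 289.30
Eq. 5: 1.2(149.50) + 1.3(72.84) + 0.75(119.13) = 179.40 + 94.69 + 89.35 = 363.44
Combination 2 governs: P_u = 394.90 kN.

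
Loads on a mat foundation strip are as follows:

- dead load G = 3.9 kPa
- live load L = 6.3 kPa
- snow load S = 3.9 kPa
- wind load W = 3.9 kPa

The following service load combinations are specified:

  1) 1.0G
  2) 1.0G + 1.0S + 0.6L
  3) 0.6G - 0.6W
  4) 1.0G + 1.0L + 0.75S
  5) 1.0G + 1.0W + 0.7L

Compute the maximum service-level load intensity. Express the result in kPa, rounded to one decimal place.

1) 1.0(3.9) = 3.9
2) 1.0(3.9) + 1.0(3.9) + 0.6(6.3) = 3.9 + 3.9 + 3.8 = 11.6
3) 0.6(3.9) - 0.6(3.9) = 2.3 - 2.3 = 0.0
4) 1.0(3.9) + 1.0(6.3) + 0.75(3.9) = 3.9 + 6.3 + 2.9 = 13.1
5) 1.0(3.9) + 1.0(3.9) + 0.7(6.3) = 3.9 + 3.9 + 4.4 = 12.2
The controlling combination is 4, giving 13.1 kPa.

13.1 kPa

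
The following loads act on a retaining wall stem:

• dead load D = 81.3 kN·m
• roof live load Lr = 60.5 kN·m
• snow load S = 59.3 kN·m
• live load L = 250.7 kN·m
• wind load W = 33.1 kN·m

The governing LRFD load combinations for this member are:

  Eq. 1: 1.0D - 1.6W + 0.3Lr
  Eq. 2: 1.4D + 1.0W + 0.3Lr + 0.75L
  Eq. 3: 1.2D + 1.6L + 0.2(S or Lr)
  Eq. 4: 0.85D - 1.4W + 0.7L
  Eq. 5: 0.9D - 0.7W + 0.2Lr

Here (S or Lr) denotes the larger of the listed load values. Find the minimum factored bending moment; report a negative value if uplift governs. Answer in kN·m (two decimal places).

46.49 kN·m

(S or Lr) → Lr = 60.5 kN·m.
Eq. 1: 1.0(81.3) - 1.6(33.1) + 0.3(60.5) = 81.30 - 52.96 + 18.15 = 46.49
Eq. 2: 1.4(81.3) + 1.0(33.1) + 0.3(60.5) + 0.75(250.7) = 113.82 + 33.10 + 18.15 + 188.03 = 353.10
Eq. 3: 1.2(81.3) + 1.6(250.7) + 0.2(60.5) = 97.56 + 401.12 + 12.10 = 510.78
Eq. 4: 0.85(81.3) - 1.4(33.1) + 0.7(250.7) = 69.11 - 46.34 + 175.49 = 198.26
Eq. 5: 0.9(81.3) - 0.7(33.1) + 0.2(60.5) = 73.17 - 23.17 + 12.10 = 62.10
Combination 1 gives the minimum: 46.49 kN·m.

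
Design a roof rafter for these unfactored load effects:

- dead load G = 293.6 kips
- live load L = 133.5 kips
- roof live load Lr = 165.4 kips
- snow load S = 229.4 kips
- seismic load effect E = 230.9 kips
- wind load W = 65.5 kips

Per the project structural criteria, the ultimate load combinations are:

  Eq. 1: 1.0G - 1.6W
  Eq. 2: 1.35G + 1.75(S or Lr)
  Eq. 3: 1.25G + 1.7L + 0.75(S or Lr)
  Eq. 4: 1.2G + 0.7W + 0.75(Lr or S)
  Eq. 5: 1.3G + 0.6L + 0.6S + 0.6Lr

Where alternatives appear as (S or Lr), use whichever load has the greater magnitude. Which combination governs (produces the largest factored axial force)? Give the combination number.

(S or Lr) → S = 229.4 kips; (Lr or S) → S = 229.4 kips.
Eq. 1: 1.0(293.6) - 1.6(65.5) = 188.80
Eq. 2: 1.35(293.6) + 1.75(229.4) = 797.81
Eq. 3: 1.25(293.6) + 1.7(133.5) + 0.75(229.4) = 766.00
Eq. 4: 1.2(293.6) + 0.7(65.5) + 0.75(229.4) = 570.22
Eq. 5: 1.3(293.6) + 0.6(133.5) + 0.6(229.4) + 0.6(165.4) = 698.66
The largest value is 797.81 kips from combination 2.

Combination 2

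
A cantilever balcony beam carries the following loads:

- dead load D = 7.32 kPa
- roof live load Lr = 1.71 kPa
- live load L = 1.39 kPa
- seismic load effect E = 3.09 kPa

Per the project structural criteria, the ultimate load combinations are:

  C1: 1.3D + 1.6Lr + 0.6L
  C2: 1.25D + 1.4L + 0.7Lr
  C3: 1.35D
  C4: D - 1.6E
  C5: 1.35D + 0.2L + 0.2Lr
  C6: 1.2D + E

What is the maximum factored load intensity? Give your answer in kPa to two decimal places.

13.09 kPa

C1: 1.3(7.32) + 1.6(1.71) + 0.6(1.39) = 9.52 + 2.74 + 0.83 = 13.09
C2: 1.25(7.32) + 1.4(1.39) + 0.7(1.71) = 12.29
C3: 1.35(7.32) = 9.88
C4: 1.0(7.32) - 1.6(3.09) = 7.32 - 4.94 = 2.38
C5: 1.35(7.32) + 0.2(1.39) + 0.2(1.71) = 9.88 + 0.28 + 0.34 = 10.50
C6: 1.2(7.32) + 1.0(3.09) = 8.78 + 3.09 = 11.87
The controlling combination is 1, giving 13.09 kPa.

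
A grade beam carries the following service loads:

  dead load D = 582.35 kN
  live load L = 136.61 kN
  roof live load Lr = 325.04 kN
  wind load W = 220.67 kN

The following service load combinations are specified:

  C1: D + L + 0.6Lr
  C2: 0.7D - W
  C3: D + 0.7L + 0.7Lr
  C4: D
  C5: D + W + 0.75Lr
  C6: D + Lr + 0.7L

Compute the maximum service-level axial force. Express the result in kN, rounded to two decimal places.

1046.80 kN

C1: 1.0(582.35) + 1.0(136.61) + 0.6(325.04) = 582.35 + 136.61 + 195.02 = 913.98
C2: 0.7(582.35) - 1.0(220.67) = 407.65 - 220.67 = 186.98
C3: 1.0(582.35) + 0.7(136.61) + 0.7(325.04) = 582.35 + 95.63 + 227.53 = 905.51
C4: 1.0(582.35) = 582.35
C5: 1.0(582.35) + 1.0(220.67) + 0.75(325.04) = 582.35 + 220.67 + 243.78 = 1046.80
C6: 1.0(582.35) + 1.0(325.04) + 0.7(136.61) = 582.35 + 325.04 + 95.63 = 1003.02
Maximum is from combination 5.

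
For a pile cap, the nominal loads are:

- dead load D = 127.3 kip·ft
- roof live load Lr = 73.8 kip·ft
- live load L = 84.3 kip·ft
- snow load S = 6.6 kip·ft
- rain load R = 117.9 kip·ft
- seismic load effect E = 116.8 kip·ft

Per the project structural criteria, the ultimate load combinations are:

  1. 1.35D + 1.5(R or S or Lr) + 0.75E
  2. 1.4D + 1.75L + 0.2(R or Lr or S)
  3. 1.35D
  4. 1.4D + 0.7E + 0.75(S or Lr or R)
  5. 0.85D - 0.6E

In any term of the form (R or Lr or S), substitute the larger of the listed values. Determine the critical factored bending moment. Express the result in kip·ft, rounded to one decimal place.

(R or S or Lr) → R = 117.9 kip·ft; (R or Lr or S) → R = 117.9 kip·ft; (S or Lr or R) → R = 117.9 kip·ft.
1. 1.35(127.3) + 1.5(117.9) + 0.75(116.8) = 436.3
2. 1.4(127.3) + 1.75(84.3) + 0.2(117.9) = 178.2 + 147.5 + 23.6 = 349.3
3. 1.35(127.3) = 171.9
4. 1.4(127.3) + 0.7(116.8) + 0.75(117.9) = 178.2 + 81.8 + 88.4 = 348.4
5. 0.85(127.3) - 0.6(116.8) = 108.2 - 70.1 = 38.1
The controlling combination is 1, giving 436.3 kip·ft.

436.3 kip·ft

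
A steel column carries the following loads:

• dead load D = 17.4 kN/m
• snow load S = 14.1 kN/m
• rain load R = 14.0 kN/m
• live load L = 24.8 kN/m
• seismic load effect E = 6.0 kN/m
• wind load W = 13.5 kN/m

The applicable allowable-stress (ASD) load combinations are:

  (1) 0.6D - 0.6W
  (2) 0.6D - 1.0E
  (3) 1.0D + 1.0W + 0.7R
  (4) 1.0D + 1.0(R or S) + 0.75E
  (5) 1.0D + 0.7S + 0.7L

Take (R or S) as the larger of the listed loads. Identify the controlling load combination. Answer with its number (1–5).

(R or S) → S = 14.1 kN/m.
(1) 0.6(17.4) - 0.6(13.5) = 2.34
(2) 0.6(17.4) - 1.0(6.0) = 4.44
(3) 1.0(17.4) + 1.0(13.5) + 0.7(14.0) = 40.70
(4) 1.0(17.4) + 1.0(14.1) + 0.75(6.0) = 36.00
(5) 1.0(17.4) + 0.7(14.1) + 0.7(24.8) = 44.63
The largest value is 44.63 kN/m from combination 5.

Combination 5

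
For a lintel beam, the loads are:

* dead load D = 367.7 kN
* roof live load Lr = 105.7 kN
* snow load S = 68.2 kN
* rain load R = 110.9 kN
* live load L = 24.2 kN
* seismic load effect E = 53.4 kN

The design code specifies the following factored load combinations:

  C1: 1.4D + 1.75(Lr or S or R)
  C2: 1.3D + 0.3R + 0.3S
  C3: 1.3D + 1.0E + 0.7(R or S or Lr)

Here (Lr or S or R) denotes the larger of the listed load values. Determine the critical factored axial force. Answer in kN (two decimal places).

(Lr or S or R) → R = 110.9 kN; (R or S or Lr) → R = 110.9 kN.
C1: 1.4(367.7) + 1.75(110.9) = 514.78 + 194.08 = 708.86
C2: 1.3(367.7) + 0.3(110.9) + 0.3(68.2) = 478.01 + 33.27 + 20.46 = 531.74
C3: 1.3(367.7) + 1.0(53.4) + 0.7(110.9) = 478.01 + 53.40 + 77.63 = 609.04
Maximum is from combination 1.

708.86 kN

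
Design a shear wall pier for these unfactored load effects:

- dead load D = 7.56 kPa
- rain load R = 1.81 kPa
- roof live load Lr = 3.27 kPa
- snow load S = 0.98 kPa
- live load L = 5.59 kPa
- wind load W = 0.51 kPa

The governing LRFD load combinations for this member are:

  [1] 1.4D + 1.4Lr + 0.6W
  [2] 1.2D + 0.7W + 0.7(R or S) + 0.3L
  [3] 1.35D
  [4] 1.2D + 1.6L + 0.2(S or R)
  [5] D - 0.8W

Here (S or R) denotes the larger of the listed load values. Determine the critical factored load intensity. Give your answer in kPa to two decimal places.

18.38 kPa

(R or S) → R = 1.81 kPa; (S or R) → R = 1.81 kPa.
[1] 1.4(7.56) + 1.4(3.27) + 0.6(0.51) = 15.47
[2] 1.2(7.56) + 0.7(0.51) + 0.7(1.81) + 0.3(5.59) = 12.37
[3] 1.35(7.56) = 10.21
[4] 1.2(7.56) + 1.6(5.59) + 0.2(1.81) = 18.38
[5] 1.0(7.56) - 0.8(0.51) = 7.15
Combination 4 governs: q_u = 18.38 kPa.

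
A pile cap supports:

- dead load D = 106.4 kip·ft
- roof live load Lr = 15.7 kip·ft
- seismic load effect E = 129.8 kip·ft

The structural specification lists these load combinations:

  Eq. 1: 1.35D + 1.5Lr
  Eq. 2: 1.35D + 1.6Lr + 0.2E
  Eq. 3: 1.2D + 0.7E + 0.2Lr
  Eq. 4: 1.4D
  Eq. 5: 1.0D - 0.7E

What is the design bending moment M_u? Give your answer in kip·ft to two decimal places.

Eq. 1: 1.35(106.4) + 1.5(15.7) = 143.64 + 23.55 = 167.19
Eq. 2: 1.35(106.4) + 1.6(15.7) + 0.2(129.8) = 143.64 + 25.12 + 25.96 = 194.72
Eq. 3: 1.2(106.4) + 0.7(129.8) + 0.2(15.7) = 127.68 + 90.86 + 3.14 = 221.68
Eq. 4: 1.4(106.4) = 148.96
Eq. 5: 1.0(106.4) - 0.7(129.8) = 106.40 - 90.86 = 15.54
The controlling combination is 3, giving 221.68 kip·ft.

221.68 kip·ft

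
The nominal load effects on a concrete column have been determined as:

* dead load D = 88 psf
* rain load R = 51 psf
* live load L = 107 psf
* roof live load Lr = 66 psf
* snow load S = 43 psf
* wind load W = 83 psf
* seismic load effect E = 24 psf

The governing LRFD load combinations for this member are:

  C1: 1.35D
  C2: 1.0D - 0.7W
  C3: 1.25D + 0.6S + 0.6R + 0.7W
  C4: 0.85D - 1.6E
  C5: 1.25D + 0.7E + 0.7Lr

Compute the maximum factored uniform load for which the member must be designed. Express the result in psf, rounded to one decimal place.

224.5 psf

C1: 1.35(88) = 118.8
C2: 1.0(88) - 0.7(83) = 88.0 - 58.1 = 29.9
C3: 1.25(88) + 0.6(43) + 0.6(51) + 0.7(83) = 110.0 + 25.8 + 30.6 + 58.1 = 224.5
C4: 0.85(88) - 1.6(24) = 74.8 - 38.4 = 36.4
C5: 1.25(88) + 0.7(24) + 0.7(66) = 110.0 + 16.8 + 46.2 = 173.0
Combination 3 governs: q_u = 224.5 psf.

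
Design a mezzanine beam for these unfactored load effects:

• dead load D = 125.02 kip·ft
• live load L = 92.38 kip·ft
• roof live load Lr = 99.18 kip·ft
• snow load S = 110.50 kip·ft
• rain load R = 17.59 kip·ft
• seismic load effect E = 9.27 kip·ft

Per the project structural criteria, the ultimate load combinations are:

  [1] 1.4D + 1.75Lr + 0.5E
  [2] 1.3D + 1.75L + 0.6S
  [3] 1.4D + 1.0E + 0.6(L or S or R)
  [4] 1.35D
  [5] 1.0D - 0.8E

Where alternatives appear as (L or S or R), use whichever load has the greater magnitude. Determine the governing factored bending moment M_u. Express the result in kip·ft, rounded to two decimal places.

(L or S or R) → S = 110.50 kip·ft.
[1] 1.4(125.02) + 1.75(99.18) + 0.5(9.27) = 353.23
[2] 1.3(125.02) + 1.75(92.38) + 0.6(110.50) = 390.49
[3] 1.4(125.02) + 1.0(9.27) + 0.6(110.50) = 175.03 + 9.27 + 66.30 = 250.60
[4] 1.35(125.02) = 168.78
[5] 1.0(125.02) - 0.8(9.27) = 125.02 - 7.42 = 117.60
The controlling combination is 2, giving 390.49 kip·ft.

390.49 kip·ft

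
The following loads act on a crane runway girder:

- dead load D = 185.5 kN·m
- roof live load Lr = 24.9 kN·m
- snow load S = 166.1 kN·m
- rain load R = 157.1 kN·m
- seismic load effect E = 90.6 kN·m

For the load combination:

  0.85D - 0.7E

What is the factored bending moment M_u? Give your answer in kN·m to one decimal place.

0.85(185.5) - 0.7(90.6) = 157.7 - 63.4 = 94.3
M_u = 94.3 kN·m.

94.3 kN·m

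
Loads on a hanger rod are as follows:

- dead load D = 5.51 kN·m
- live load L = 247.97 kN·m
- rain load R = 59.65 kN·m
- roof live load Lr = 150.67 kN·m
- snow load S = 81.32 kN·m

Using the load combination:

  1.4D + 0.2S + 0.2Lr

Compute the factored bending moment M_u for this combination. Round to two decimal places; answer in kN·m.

1.4(5.51) + 0.2(81.32) + 0.2(150.67) = 54.11
M_u = 54.11 kN·m.

54.11 kN·m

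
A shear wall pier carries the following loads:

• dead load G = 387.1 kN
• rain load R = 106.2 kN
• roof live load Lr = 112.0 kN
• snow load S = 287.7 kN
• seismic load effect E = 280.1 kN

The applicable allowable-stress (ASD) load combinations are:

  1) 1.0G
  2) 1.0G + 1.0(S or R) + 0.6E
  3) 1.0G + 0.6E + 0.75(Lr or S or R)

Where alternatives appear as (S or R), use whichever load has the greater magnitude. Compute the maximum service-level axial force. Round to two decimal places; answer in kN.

842.86 kN

(S or R) → S = 287.7 kN; (Lr or S or R) → S = 287.7 kN.
1) 1.0(387.1) = 387.10
2) 1.0(387.1) + 1.0(287.7) + 0.6(280.1) = 842.86
3) 1.0(387.1) + 0.6(280.1) + 0.75(287.7) = 770.94
Maximum is from combination 2.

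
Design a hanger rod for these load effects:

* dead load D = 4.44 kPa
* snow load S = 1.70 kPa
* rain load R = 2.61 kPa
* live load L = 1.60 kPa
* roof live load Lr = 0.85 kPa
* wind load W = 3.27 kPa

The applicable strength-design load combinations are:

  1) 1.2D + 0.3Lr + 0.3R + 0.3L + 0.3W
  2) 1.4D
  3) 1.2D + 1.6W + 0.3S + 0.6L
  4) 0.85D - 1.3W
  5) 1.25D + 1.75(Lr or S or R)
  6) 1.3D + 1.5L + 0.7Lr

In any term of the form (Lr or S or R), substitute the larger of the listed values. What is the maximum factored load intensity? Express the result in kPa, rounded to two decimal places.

12.03 kPa

(Lr or S or R) → R = 2.61 kPa.
1) 1.2(4.44) + 0.3(0.85) + 0.3(2.61) + 0.3(1.60) + 0.3(3.27) = 5.33 + 0.26 + 0.78 + 0.48 + 0.98 = 7.83
2) 1.4(4.44) = 6.22
3) 1.2(4.44) + 1.6(3.27) + 0.3(1.70) + 0.6(1.60) = 5.33 + 5.23 + 0.51 + 0.96 = 12.03
4) 0.85(4.44) - 1.3(3.27) = 3.77 - 4.25 = -0.48
5) 1.25(4.44) + 1.75(2.61) = 5.55 + 4.57 = 10.12
6) 1.3(4.44) + 1.5(1.60) + 0.7(0.85) = 5.77 + 2.40 + 0.60 = 8.77
Combination 3 governs: q_u = 12.03 kPa.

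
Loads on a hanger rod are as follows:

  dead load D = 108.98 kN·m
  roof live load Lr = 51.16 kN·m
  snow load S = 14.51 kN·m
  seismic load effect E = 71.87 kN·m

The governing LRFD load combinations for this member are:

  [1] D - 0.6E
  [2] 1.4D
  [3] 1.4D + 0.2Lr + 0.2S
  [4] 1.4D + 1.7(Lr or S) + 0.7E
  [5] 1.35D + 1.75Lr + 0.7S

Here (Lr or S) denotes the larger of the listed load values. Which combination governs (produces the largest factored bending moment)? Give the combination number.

(Lr or S) → Lr = 51.16 kN·m.
[1] 1.0(108.98) - 0.6(71.87) = 108.98 - 43.12 = 65.86
[2] 1.4(108.98) = 152.57
[3] 1.4(108.98) + 0.2(51.16) + 0.2(14.51) = 165.71
[4] 1.4(108.98) + 1.7(51.16) + 0.7(71.87) = 152.57 + 86.97 + 50.31 = 289.85
[5] 1.35(108.98) + 1.75(51.16) + 0.7(14.51) = 147.12 + 89.53 + 10.16 = 246.81
The largest value is 289.85 kN·m from combination 4.

Combination 4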